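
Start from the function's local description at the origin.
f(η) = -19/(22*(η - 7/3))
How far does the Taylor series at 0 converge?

The radius of convergence is 7/3.

Denominator factor (η - 7/3): pole of order 1 at 7/3, modulus 7/3.
The radius of convergence is the smallest modulus among the singular points: 7/3.


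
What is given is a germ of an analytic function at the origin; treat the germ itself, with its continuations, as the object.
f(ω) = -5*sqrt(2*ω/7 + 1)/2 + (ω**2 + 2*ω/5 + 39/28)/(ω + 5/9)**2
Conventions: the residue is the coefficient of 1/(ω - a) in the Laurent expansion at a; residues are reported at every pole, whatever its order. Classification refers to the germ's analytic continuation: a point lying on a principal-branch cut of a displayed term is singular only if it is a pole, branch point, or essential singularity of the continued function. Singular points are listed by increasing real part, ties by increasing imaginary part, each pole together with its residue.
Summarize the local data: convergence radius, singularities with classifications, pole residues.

Radius of convergence at 0: 5/9.
At -7/2: an algebraic (square-root) branch point.
At -5/9: a pole of order 2; residue -32/45.

Denominator factor (ω + 5/9)^2: pole of order 2 at -5/9, modulus 5/9.
Branch term (-5/2)*sqrt(1 - ω/(-7/2)): its argument vanishes at ω = -7/2, a square-root branch point, modulus 7/2.
The radius of convergence is the smallest modulus among the singular points: 5/9.
The branch term is analytic at -5/9 and contributes nothing to the residue; only the rational part matters.
At the order-2 pole -5/9 set g(ω) = (ω - (-5/9))^2*(rational part) = ω**2 + 2*ω/5 + 39/28.
Order-2 pole: residue = g'(a); g'(-5/9) = -32/45, so the residue is -32/45.
List the singular points by increasing real part (a conjugate pair: the negative imaginary part first).


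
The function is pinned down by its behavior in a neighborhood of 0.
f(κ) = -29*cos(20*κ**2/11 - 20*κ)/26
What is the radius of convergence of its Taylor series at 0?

The radius of convergence is infinite.

The factor cos(20*κ**2/11 - 20*κ) is entire and contributes no finite singular point.
The polynomial part has no poles.
No finite singular points: the Taylor series at 0 converges everywhere.


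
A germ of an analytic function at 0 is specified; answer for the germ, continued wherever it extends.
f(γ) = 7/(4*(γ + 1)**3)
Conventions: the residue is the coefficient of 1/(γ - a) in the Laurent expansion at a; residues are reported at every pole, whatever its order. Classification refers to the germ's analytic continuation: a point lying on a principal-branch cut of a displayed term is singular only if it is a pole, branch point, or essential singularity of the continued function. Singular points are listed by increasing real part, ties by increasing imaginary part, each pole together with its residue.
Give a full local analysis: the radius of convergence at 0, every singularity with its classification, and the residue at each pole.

Radius of convergence at 0: 1.
At -1: a pole of order 3; residue 0.

Denominator factor (γ + 1)^3: pole of order 3 at -1, modulus 1.
The radius of convergence is the smallest modulus among the singular points: 1.
At the order-3 pole -1 set g(γ) = (γ - (-1))^3*f(γ) = 7/4.
Order-3 pole: residue = g''(a)/2; g''(-1) = 0, so the residue is 0.


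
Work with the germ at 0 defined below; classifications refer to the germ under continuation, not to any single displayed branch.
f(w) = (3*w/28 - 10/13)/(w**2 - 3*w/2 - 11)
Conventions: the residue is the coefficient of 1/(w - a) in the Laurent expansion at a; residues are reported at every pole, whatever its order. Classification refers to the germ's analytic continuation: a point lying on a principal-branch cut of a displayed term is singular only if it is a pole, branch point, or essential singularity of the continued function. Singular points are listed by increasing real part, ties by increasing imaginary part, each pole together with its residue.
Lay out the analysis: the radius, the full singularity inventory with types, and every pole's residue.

Radius of convergence at 0: -3/4 + (1/4)*sqrt(185).
At 3/4 - (1/4)*sqrt(185): a pole of order 1; residue 3/56 + (1003/134680)*sqrt(185).
At 3/4 + (1/4)*sqrt(185): a pole of order 1; residue 3/56 - (1003/134680)*sqrt(185).

Denominator factor (w**2 - 3*w/2 - 11): discriminant 185/4, real irrational roots 3/4 + (1/4)*sqrt(185) and 3/4 - (1/4)*sqrt(185); poles of order 1, moduli 3/4 + (1/4)*sqrt(185) and -3/4 + (1/4)*sqrt(185).
The radius of convergence is the smallest modulus among the singular points: -3/4 + (1/4)*sqrt(185).
The factor w**2 - 3*w/2 - 11 splits as (w - a)(w - a') with a = 3/4 - (1/4)*sqrt(185), a' = 3/4 + (1/4)*sqrt(185). At the order-1 pole a set g(w) = (w - a)*f(w) = [3*w/28 - 10/13] / (w - a').
Simple pole: residue = g(a) at a = 3/4 - (1/4)*sqrt(185), which is 3/56 + (1003/134680)*sqrt(185).
The factor w**2 - 3*w/2 - 11 splits as (w - a)(w - a') with a = 3/4 + (1/4)*sqrt(185), a' = 3/4 - (1/4)*sqrt(185). At the order-1 pole a set g(w) = (w - a)*f(w) = [3*w/28 - 10/13] / (w - a').
Simple pole: residue = g(a) at a = 3/4 + (1/4)*sqrt(185), which is 3/56 - (1003/134680)*sqrt(185).
List the singular points by increasing real part (a conjugate pair: the negative imaginary part first).


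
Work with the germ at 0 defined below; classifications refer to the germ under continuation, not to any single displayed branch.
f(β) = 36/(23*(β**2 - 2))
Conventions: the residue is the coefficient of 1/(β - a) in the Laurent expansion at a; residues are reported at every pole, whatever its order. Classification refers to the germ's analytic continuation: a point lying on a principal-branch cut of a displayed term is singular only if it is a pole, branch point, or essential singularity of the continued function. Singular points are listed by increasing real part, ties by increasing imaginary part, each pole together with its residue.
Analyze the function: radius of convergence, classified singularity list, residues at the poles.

Radius of convergence at 0: sqrt(2).
At -sqrt(2): a pole of order 1; residue -(9/23)*sqrt(2).
At sqrt(2): a pole of order 1; residue (9/23)*sqrt(2).

Denominator factor (β**2 - 2): discriminant 8, real irrational roots sqrt(2) and -sqrt(2); poles of order 1, moduli sqrt(2) and sqrt(2).
The radius of convergence is the smallest modulus among the singular points: sqrt(2).
The factor β**2 - 2 splits as (β - a)(β - a') with a = -sqrt(2), a' = sqrt(2). At the order-1 pole a set g(β) = (β - a)*f(β) = [36/23] / (β - a').
Simple pole: residue = g(a) at a = -sqrt(2), which is -(9/23)*sqrt(2).
The factor β**2 - 2 splits as (β - a)(β - a') with a = sqrt(2), a' = -sqrt(2). At the order-1 pole a set g(β) = (β - a)*f(β) = [36/23] / (β - a').
Simple pole: residue = g(a) at a = sqrt(2), which is (9/23)*sqrt(2).
List the singular points by increasing real part (a conjugate pair: the negative imaginary part first).


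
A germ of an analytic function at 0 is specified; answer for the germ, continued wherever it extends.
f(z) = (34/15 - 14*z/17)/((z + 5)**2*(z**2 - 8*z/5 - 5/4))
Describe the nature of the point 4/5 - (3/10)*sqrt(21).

The denominator factor z**2 - 8*z/5 - 5/4 vanishes at 4/5 - (3/10)*sqrt(21) and appears to the power 1; the numerator there equals 82/51 + (21/85)*sqrt(21), nonzero, and no other factor vanishes.
Hence a pole whose order is the multiplicity, 1.

The point is a pole of order 1.


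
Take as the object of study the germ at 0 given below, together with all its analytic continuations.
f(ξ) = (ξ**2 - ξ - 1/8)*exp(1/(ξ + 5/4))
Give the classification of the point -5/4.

The exponent 1/(ξ - (-5/4)) has a pole at -5/4, so exp(1/(ξ - (-5/4))) takes every nonzero value near it: an essential singularity (not a pole of any order).

The point is an essential singularity.


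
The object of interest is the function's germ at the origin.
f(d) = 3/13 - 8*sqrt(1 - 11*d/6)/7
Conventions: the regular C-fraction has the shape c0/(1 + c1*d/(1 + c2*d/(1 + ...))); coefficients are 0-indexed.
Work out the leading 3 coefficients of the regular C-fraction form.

The regular C-fraction coefficients are [-83/91, 286/249, -1067/664].

Taylor coefficients (expand at 0): a_0 = -83/91, a_1 = 22/21, a_2 = 121/252.
c0 = a_0 = -83/91. Peel one level at a time: if S = 1 + c*d/S' with S'(0) = 1, then c is the d-coefficient of S and S' = c*d/(S - 1).
S_1 = c0/f = 1 + (286/249)*d + (152581/82668)*d^2 + ...; c1 = 286/249.
S_2 = c1*d/(S_1 - 1) = 1 + (-1067/664)*d + ...; c2 = -1067/664.


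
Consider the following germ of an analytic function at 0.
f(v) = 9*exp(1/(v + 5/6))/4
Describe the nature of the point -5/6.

The point is an essential singularity.

The exponent 1/(v - (-5/6)) has a pole at -5/6, so exp(1/(v - (-5/6))) takes every nonzero value near it: an essential singularity (not a pole of any order).


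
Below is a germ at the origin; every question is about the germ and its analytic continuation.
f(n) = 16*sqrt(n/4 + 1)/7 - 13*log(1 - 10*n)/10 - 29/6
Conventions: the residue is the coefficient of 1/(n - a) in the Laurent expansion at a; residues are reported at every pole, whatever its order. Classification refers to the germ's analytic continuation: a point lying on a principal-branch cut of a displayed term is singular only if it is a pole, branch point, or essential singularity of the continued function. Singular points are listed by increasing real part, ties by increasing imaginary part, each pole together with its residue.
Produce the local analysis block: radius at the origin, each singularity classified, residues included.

Radius of convergence at 0: 1/10.
At -4: an algebraic (square-root) branch point.
At 1/10: a logarithmic branch point.

Branch term (16/7)*sqrt(1 - n/(-4)): its argument vanishes at n = -4, a square-root branch point, modulus 4.
Branch term (-13/10)*log(1 - n/(1/10)): its argument vanishes at n = 1/10, a logarithmic branch point, modulus 1/10.
The radius of convergence is the smallest modulus among the singular points: 1/10.
List the singular points by increasing real part (a conjugate pair: the negative imaginary part first).


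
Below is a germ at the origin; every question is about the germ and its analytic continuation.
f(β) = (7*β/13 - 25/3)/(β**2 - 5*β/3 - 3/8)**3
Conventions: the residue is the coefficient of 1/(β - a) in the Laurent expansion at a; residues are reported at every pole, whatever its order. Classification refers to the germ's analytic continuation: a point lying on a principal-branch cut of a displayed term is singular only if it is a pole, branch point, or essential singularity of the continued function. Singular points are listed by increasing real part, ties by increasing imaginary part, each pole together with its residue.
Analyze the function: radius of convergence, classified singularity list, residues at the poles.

Denominator factor (β**2 - 5*β/3 - 3/8)^3: discriminant 77/18, real irrational roots 5/6 + (1/12)*sqrt(154) and 5/6 - (1/12)*sqrt(154); poles of order 3, moduli 5/6 + (1/12)*sqrt(154) and -5/6 + (1/12)*sqrt(154).
The radius of convergence is the smallest modulus among the singular points: -5/6 + (1/12)*sqrt(154).
The factor β**2 - 5*β/3 - 3/8 splits as (β - a)(β - a') with a = 5/6 - (1/12)*sqrt(154), a' = 5/6 + (1/12)*sqrt(154). At the order-3 pole a set g(β) = (β - a)^3*f(β) = [7*β/13 - 25/3] / (β - a')^3.
Order-3 pole: residue = g''(a)/2; g''(5/6 - (1/12)*sqrt(154)) = (1195560/5934929)*sqrt(154), so the residue is (597780/5934929)*sqrt(154).
The factor β**2 - 5*β/3 - 3/8 splits as (β - a)(β - a') with a = 5/6 + (1/12)*sqrt(154), a' = 5/6 - (1/12)*sqrt(154). At the order-3 pole a set g(β) = (β - a)^3*f(β) = [7*β/13 - 25/3] / (β - a')^3.
Order-3 pole: residue = g''(a)/2; g''(5/6 + (1/12)*sqrt(154)) = -(1195560/5934929)*sqrt(154), so the residue is -(597780/5934929)*sqrt(154).
List the singular points by increasing real part (a conjugate pair: the negative imaginary part first).

Radius of convergence at 0: -5/6 + (1/12)*sqrt(154).
At 5/6 - (1/12)*sqrt(154): a pole of order 3; residue (597780/5934929)*sqrt(154).
At 5/6 + (1/12)*sqrt(154): a pole of order 3; residue -(597780/5934929)*sqrt(154).


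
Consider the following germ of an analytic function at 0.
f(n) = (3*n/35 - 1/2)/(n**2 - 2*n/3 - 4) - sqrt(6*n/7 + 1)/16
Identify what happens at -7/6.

The point is an algebraic (square-root) branch point.

The term (-1/16)*sqrt(1 - n/(-7/6)) has argument 1 - -7/6/(-7/6) = 0 at -7/6: a square-root (algebraic, two-sheeted) branch point; the remaining terms are analytic or single-valued there.


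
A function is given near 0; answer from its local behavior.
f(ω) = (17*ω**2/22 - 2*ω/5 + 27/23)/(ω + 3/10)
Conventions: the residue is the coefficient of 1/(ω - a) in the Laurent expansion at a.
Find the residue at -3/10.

The residue is 68991/50600.

At the order-1 pole -3/10 set g(ω) = (ω - (-3/10))*f(ω) = 17*ω**2/22 - 2*ω/5 + 27/23.
Simple pole: residue = g(a) at a = -3/10, which is 68991/50600.


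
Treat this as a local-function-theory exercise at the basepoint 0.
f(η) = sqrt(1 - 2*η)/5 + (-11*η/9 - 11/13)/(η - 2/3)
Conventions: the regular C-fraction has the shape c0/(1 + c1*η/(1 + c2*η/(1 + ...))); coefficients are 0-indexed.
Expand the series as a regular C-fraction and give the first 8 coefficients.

The regular C-fraction coefficients are [191/130, -2759/1146, 1345292/1580907, -24786261/285512356, -87749995/1492135796, -448447914/458596295, 291220543/1102615740, 644019445/700189596].

Taylor coefficients (expand at 0): a_0 = 191/130, a_1 = 2759/780, a_2 = 2863/520, a_3 = 8641/1040, a_4 = 5195/416, a_5 = 77977/4160, a_6 = 233931/8320, a_7 = 701481/16640.
c0 = a_0 = 191/130. Peel one level at a time: if S = 1 + c*η/S' with S'(0) = 1, then c is the η-coefficient of S and S' = c*η/(S - 1).
S_1 = c0/f = 1 + (-2759/1146)*η + (672646/328329)*η^2 + ...; c1 = -2759/1146.
S_2 = c1*η/(S_1 - 1) = 1 + (1345292/1580907)*η + (562341/7612081)*η^2 + ...; c2 = 1345292/1580907.
S_3 = c2*η/(S_2 - 1) = 1 + (-24786261/285512356)*η + (-54672795/10708938256)*η^2 + ...; c3 = -24786261/285512356.
S_4 = c3*η/(S_3 - 1) = 1 + (-87749995/1492135796)*η + (-23912253/415815122)*η^2 + ...; c4 = -87749995/1492135796.
S_5 = c4*η/(S_4 - 1) = 1 + (-448447914/458596295)*η + (522516587/2023116050)*η^2 + ...; c5 = -448447914/458596295.
S_6 = c5*η/(S_5 - 1) = 1 + (291220543/1102615740)*η + (-291970331/1201870224)*η^2 + ...; c6 = 291220543/1102615740.
S_7 = c6*η/(S_6 - 1) = 1 + (644019445/700189596)*η + ...; c7 = 644019445/700189596.


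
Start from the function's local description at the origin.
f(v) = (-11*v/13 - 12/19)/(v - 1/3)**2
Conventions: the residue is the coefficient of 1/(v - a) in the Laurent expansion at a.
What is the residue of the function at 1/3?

At the order-2 pole 1/3 set g(v) = (v - (1/3))^2*f(v) = -11*v/13 - 12/19.
Order-2 pole: residue = g'(a); g'(1/3) = -11/13, so the residue is -11/13.

The residue is -11/13.


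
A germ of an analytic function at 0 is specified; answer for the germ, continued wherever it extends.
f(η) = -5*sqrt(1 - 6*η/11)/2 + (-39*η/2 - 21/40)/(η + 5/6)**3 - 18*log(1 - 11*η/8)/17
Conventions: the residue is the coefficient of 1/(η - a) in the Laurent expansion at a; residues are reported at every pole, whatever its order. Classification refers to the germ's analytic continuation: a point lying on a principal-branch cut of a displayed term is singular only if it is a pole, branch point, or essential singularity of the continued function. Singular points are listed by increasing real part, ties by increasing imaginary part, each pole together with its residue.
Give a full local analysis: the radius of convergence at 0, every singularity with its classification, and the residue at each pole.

Denominator factor (η + 5/6)^3: pole of order 3 at -5/6, modulus 5/6.
Branch term (-18/17)*log(1 - η/(8/11)): its argument vanishes at η = 8/11, a logarithmic branch point, modulus 8/11.
Branch term (-5/2)*sqrt(1 - η/(11/6)): its argument vanishes at η = 11/6, a square-root branch point, modulus 11/6.
The radius of convergence is the smallest modulus among the singular points: 8/11.
The branch terms are analytic at -5/6 and contribute nothing to the residue; only the rational part matters.
At the order-3 pole -5/6 set g(η) = (η - (-5/6))^3*(rational part) = -39*η/2 - 21/40.
Order-3 pole: residue = g''(a)/2; g''(-5/6) = 0, so the residue is 0.
List the singular points by increasing real part (a conjugate pair: the negative imaginary part first).

Radius of convergence at 0: 8/11.
At -5/6: a pole of order 3; residue 0.
At 8/11: a logarithmic branch point.
At 11/6: an algebraic (square-root) branch point.


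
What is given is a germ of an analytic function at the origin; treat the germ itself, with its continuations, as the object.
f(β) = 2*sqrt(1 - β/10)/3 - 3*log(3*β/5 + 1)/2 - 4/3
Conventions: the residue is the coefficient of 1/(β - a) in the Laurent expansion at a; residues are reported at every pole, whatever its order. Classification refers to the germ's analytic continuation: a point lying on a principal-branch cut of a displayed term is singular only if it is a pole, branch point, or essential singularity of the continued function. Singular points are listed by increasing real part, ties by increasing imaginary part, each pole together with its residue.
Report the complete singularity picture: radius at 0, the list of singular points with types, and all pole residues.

Branch term (-3/2)*log(1 - β/(-5/3)): its argument vanishes at β = -5/3, a logarithmic branch point, modulus 5/3.
Branch term (2/3)*sqrt(1 - β/(10)): its argument vanishes at β = 10, a square-root branch point, modulus 10.
The radius of convergence is the smallest modulus among the singular points: 5/3.
List the singular points by increasing real part (a conjugate pair: the negative imaginary part first).

Radius of convergence at 0: 5/3.
At -5/3: a logarithmic branch point.
At 10: an algebraic (square-root) branch point.


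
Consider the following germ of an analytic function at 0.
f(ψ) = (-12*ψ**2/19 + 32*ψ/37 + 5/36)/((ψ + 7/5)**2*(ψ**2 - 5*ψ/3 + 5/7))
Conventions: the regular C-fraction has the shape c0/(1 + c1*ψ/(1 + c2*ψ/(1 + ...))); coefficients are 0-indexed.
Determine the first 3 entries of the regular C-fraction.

The regular C-fraction coefficients are [25/252, -27707/3885, 4543803062/681730735].

Taylor coefficients (expand at 0): a_0 = 25/252, a_1 = 138535/195804, a_2 = 25796485/78125796.
c0 = a_0 = 25/252. Peel one level at a time: if S = 1 + c*ψ/S' with S'(0) = 1, then c is the ψ-coefficient of S and S' = c*ψ/(S - 1).
S_1 = c0/f = 1 + (-27707/3885)*ψ + (4543803062/95590425)*ψ^2 + ...; c1 = -27707/3885.
S_2 = c1*ψ/(S_1 - 1) = 1 + (4543803062/681730735)*ψ + ...; c2 = 4543803062/681730735.


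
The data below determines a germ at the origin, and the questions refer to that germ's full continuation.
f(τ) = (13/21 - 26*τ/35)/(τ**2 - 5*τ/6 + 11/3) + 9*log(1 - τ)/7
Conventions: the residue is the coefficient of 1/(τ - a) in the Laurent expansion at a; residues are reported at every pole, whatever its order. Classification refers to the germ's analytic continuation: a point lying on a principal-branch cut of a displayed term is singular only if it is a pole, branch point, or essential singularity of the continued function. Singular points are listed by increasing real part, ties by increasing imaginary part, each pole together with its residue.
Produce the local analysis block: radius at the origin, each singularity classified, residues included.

Radius of convergence at 0: 1.
At (5/12) - ((1/12)*sqrt(503))*i: a pole of order 1; residue (-13/35) + ((13/3521)*sqrt(503))*i.
At (5/12) + ((1/12)*sqrt(503))*i: a pole of order 1; residue (-13/35) - ((13/3521)*sqrt(503))*i.
At 1: a logarithmic branch point.

Denominator factor (τ**2 - 5*τ/6 + 11/3): discriminant -503/36, complex-conjugate roots (5/12) + ((1/12)*sqrt(503))*i and (5/12) - ((1/12)*sqrt(503))*i; poles of order 1, moduli (1/3)*sqrt(33) and (1/3)*sqrt(33).
Branch term (9/7)*log(1 - τ/(1)): its argument vanishes at τ = 1, a logarithmic branch point, modulus 1.
The radius of convergence is the smallest modulus among the singular points: 1.
The branch term is analytic at (5/12) - ((1/12)*sqrt(503))*i and contributes nothing to the residue; only the rational part matters.
The factor τ**2 - 5*τ/6 + 11/3 splits as (τ - a)(τ - a') with a = (5/12) - ((1/12)*sqrt(503))*i, a' = (5/12) + ((1/12)*sqrt(503))*i. At the order-1 pole a set g(τ) = (τ - a)*(rational part) = [13/21 - 26*τ/35] / (τ - a').
Simple pole: residue = g(a) at a = (5/12) - ((1/12)*sqrt(503))*i, which is (-13/35) + ((13/3521)*sqrt(503))*i.
The branch term is analytic at (5/12) + ((1/12)*sqrt(503))*i and contributes nothing to the residue; only the rational part matters.
The factor τ**2 - 5*τ/6 + 11/3 splits as (τ - a)(τ - a') with a = (5/12) + ((1/12)*sqrt(503))*i, a' = (5/12) - ((1/12)*sqrt(503))*i. At the order-1 pole a set g(τ) = (τ - a)*(rational part) = [13/21 - 26*τ/35] / (τ - a').
Simple pole: residue = g(a) at a = (5/12) + ((1/12)*sqrt(503))*i, which is (-13/35) - ((13/3521)*sqrt(503))*i.
List the singular points by increasing real part (a conjugate pair: the negative imaginary part first).


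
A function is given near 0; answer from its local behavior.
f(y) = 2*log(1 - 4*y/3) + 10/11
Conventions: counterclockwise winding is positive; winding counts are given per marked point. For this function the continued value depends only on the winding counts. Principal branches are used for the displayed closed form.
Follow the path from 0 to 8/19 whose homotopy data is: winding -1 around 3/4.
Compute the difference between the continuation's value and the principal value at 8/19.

Continued minus principal equals -(4)*pi*i.

The rational part is single-valued and drops out of the difference; each branch term changes only by its own monodromy.
(2)*log(1 - y/(3/4)): each positive loop around 3/4 adds 2*pi*i to the log, so winding -1 contributes (2)*(-1)*2*pi*i = -(4)*pi*i.
Summing the contributions at y = 8/19 gives -(4)*pi*i.


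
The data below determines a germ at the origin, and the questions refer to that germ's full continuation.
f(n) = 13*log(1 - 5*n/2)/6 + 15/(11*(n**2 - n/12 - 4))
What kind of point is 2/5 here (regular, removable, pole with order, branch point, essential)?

The point is a logarithmic branch point.

The term (13/6)*log(1 - n/(2/5)) has argument 1 - 2/5/(2/5) = 0 at 2/5: a logarithmic (infinitely-sheeted) branch point; the remaining terms are analytic or single-valued there.


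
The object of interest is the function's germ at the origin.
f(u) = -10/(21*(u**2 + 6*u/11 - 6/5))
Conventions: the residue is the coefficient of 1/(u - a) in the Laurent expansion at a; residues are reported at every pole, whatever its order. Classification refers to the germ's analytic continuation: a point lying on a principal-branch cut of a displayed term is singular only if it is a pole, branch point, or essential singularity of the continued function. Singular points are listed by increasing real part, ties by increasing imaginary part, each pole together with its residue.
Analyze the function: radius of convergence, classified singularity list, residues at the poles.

Denominator factor (u**2 + 6*u/11 - 6/5): discriminant 3084/605, real irrational roots -3/11 + (1/55)*sqrt(3855) and -3/11 - (1/55)*sqrt(3855); poles of order 1, moduli -3/11 + (1/55)*sqrt(3855) and 3/11 + (1/55)*sqrt(3855).
The radius of convergence is the smallest modulus among the singular points: -3/11 + (1/55)*sqrt(3855).
The factor u**2 + 6*u/11 - 6/5 splits as (u - a)(u - a') with a = -3/11 - (1/55)*sqrt(3855), a' = -3/11 + (1/55)*sqrt(3855). At the order-1 pole a set g(u) = (u - a)*f(u) = [-10/21] / (u - a').
Simple pole: residue = g(a) at a = -3/11 - (1/55)*sqrt(3855), which is (55/16191)*sqrt(3855).
The factor u**2 + 6*u/11 - 6/5 splits as (u - a)(u - a') with a = -3/11 + (1/55)*sqrt(3855), a' = -3/11 - (1/55)*sqrt(3855). At the order-1 pole a set g(u) = (u - a)*f(u) = [-10/21] / (u - a').
Simple pole: residue = g(a) at a = -3/11 + (1/55)*sqrt(3855), which is -(55/16191)*sqrt(3855).
List the singular points by increasing real part (a conjugate pair: the negative imaginary part first).

Radius of convergence at 0: -3/11 + (1/55)*sqrt(3855).
At -3/11 - (1/55)*sqrt(3855): a pole of order 1; residue (55/16191)*sqrt(3855).
At -3/11 + (1/55)*sqrt(3855): a pole of order 1; residue -(55/16191)*sqrt(3855).


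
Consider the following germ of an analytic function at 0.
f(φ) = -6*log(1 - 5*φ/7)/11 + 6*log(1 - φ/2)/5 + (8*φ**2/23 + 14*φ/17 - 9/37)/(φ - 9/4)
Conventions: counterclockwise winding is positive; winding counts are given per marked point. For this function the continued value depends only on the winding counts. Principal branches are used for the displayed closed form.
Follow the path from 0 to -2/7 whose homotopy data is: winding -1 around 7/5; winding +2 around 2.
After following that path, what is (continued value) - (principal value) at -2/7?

The rational part is single-valued and drops out of the difference; each branch term changes only by its own monodromy.
(6/5)*log(1 - φ/(2)): each positive loop around 2 adds 2*pi*i to the log, so winding +2 contributes (6/5)*(2)*2*pi*i = (24/5)*pi*i.
(-6/11)*log(1 - φ/(7/5)): each positive loop around 7/5 adds 2*pi*i to the log, so winding -1 contributes (-6/11)*(-1)*2*pi*i = (12/11)*pi*i.
Summing the contributions at φ = -2/7 gives (324/55)*pi*i.

Continued minus principal equals (324/55)*pi*i.


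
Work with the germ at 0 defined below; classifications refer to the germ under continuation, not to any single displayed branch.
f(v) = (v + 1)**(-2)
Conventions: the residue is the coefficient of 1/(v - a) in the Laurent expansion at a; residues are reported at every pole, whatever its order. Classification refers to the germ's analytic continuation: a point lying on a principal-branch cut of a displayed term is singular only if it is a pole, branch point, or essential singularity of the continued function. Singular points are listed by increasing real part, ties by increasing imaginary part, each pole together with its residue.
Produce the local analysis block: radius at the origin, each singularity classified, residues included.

Radius of convergence at 0: 1.
At -1: a pole of order 2; residue 0.

Denominator factor (v + 1)^2: pole of order 2 at -1, modulus 1.
The radius of convergence is the smallest modulus among the singular points: 1.
At the order-2 pole -1 set g(v) = (v - (-1))^2*f(v) = 1.
Order-2 pole: residue = g'(a); g'(-1) = 0, so the residue is 0.


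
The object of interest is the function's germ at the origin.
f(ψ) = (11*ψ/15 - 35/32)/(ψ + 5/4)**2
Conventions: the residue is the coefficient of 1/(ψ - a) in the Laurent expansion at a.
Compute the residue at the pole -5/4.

The residue is 11/15.

At the order-2 pole -5/4 set g(ψ) = (ψ - (-5/4))^2*f(ψ) = 11*ψ/15 - 35/32.
Order-2 pole: residue = g'(a); g'(-5/4) = 11/15, so the residue is 11/15.


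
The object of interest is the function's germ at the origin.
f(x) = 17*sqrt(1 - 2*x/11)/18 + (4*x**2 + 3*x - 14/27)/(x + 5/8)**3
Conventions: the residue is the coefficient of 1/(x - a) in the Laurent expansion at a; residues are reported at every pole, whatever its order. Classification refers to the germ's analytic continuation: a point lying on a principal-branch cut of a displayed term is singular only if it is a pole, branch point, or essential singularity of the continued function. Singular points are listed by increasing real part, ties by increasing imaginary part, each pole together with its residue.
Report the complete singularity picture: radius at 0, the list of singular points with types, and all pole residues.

Denominator factor (x + 5/8)^3: pole of order 3 at -5/8, modulus 5/8.
Branch term (17/18)*sqrt(1 - x/(11/2)): its argument vanishes at x = 11/2, a square-root branch point, modulus 11/2.
The radius of convergence is the smallest modulus among the singular points: 5/8.
The branch term is analytic at -5/8 and contributes nothing to the residue; only the rational part matters.
At the order-3 pole -5/8 set g(x) = (x - (-5/8))^3*(rational part) = 4*x**2 + 3*x - 14/27.
Order-3 pole: residue = g''(a)/2; g''(-5/8) = 8, so the residue is 4.
List the singular points by increasing real part (a conjugate pair: the negative imaginary part first).

Radius of convergence at 0: 5/8.
At -5/8: a pole of order 3; residue 4.
At 11/2: an algebraic (square-root) branch point.


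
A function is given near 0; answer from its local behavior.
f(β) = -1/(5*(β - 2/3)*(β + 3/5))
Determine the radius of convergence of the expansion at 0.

Denominator factor (β - 2/3): pole of order 1 at 2/3, modulus 2/3.
Denominator factor (β + 3/5): pole of order 1 at -3/5, modulus 3/5.
The radius of convergence is the smallest modulus among the singular points: 3/5.

The radius of convergence is 3/5.


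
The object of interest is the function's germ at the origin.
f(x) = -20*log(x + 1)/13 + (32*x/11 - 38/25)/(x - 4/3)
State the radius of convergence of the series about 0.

The radius of convergence is 1.

Denominator factor (x - 4/3): pole of order 1 at 4/3, modulus 4/3.
Branch term (-20/13)*log(1 - x/(-1)): its argument vanishes at x = -1, a logarithmic branch point, modulus 1.
The radius of convergence is the smallest modulus among the singular points: 1.


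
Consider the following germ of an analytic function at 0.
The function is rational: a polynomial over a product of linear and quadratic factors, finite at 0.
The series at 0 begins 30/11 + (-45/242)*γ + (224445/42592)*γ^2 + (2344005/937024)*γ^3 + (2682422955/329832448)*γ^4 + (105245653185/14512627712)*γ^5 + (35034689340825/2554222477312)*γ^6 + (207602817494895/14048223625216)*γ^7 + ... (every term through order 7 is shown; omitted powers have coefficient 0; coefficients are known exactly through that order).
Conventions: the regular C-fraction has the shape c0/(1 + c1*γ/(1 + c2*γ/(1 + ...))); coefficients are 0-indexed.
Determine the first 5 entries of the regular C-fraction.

The regular C-fraction coefficients are [30/11, 3/44, 1357/48, -1881337/65136, 60634320/2552974309].

Taylor coefficients (read off): a_0 = 30/11, a_1 = -45/242, a_2 = 224445/42592, a_3 = 2344005/937024, a_4 = 2682422955/329832448.
c0 = a_0 = 30/11. Peel one level at a time: if S = 1 + c*γ/S' with S'(0) = 1, then c is the γ-coefficient of S and S' = c*γ/(S - 1).
S_1 = c0/f = 1 + (3/44)*γ + (-1357/704)*γ^2 + ...; c1 = 3/44.
S_2 = c1*γ/(S_1 - 1) = 1 + (1357/48)*γ + (1881337/2304)*γ^2 + ...; c2 = 1357/48.
S_3 = c2*γ/(S_2 - 1) = 1 + (-1881337/65136)*γ + (1263215/1841449)*γ^2 + ...; c3 = -1881337/65136.
S_4 = c3*γ/(S_3 - 1) = 1 + (60634320/2552974309)*γ + ...; c4 = 60634320/2552974309.


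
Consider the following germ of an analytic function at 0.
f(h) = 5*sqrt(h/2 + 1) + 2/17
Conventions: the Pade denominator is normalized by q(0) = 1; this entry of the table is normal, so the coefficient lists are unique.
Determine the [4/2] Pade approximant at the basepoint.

Taylor coefficients needed (expand at 0): a_0 = 87/17, a_1 = 5/4, a_2 = -5/32, a_3 = 5/128, a_4 = -25/2048, a_5 = 35/8192, a_6 = -105/65536.
Write the denominator as Q(h) = 1 + q1*h + q2*h^2. Requiring Q*f - P = O(h^7) with deg P <= 4 kills the coefficients of h^5..h^6 in Q*f:
  h^5: a_5 + q1*a_4 + q2*a_3 = 0, i.e. 35/8192 + (-25/2048)*q1 + (5/128)*q2 = 0.
  h^6: a_6 + q1*a_5 + q2*a_4 = 0, i.e. -105/65536 + (35/8192)*q1 + (-25/2048)*q2 = 0.
Solving this linear system: q1 = 7/12, q2 = 7/96.
The numerator is Q*f truncated at degree 4: P0 = a_0 = 87/17; P1 = a_1 + q1*a_0 = 72/17; P2 = a_2 + q1*a_1 + q2*a_0 = 193/204; P3 = a_3 + q1*a_2 + q2*a_1 = 5/128; P4 = a_4 + q1*a_3 + q2*a_2 = -5/6144.

The Pade approximant has numerator coefficients [87/17, 72/17, 193/204, 5/128, -5/6144]; denominator coefficients [1, 7/12, 7/96].


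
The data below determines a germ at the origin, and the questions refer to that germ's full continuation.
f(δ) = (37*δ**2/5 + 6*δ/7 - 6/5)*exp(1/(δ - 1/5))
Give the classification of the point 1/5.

The point is an essential singularity.

The exponent 1/(δ - (1/5)) has a pole at 1/5, so exp(1/(δ - (1/5))) takes every nonzero value near it: an essential singularity (not a pole of any order).


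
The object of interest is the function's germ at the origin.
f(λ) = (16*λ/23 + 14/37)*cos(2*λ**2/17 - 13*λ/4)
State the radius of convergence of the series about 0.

The factor cos(2*λ**2/17 - 13*λ/4) is entire and contributes no finite singular point.
The polynomial part has no poles.
No finite singular points: the Taylor series at 0 converges everywhere.

The radius of convergence is infinite.


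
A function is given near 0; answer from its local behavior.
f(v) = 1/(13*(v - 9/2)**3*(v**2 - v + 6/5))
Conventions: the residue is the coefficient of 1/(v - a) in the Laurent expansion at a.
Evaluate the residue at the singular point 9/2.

The residue is 376400/506456847.

At the order-3 pole 9/2 set g(v) = (v - (9/2))^3*f(v) = 1/(13*(v**2 - v + 6/5)).
Order-3 pole: residue = g''(a)/2; g''(9/2) = 752800/506456847, so the residue is 376400/506456847.


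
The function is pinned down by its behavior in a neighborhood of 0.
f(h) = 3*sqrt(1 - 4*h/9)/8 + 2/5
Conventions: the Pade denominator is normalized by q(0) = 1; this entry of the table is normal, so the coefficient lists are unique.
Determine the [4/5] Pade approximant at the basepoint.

Taylor coefficients needed (expand at 0): a_0 = 31/40, a_1 = -1/12, a_2 = -1/108, a_3 = -1/486, a_4 = -5/8748, a_5 = -7/39366, a_6 = -7/118098, a_7 = -11/531441, a_8 = -143/19131876, a_9 = -715/258280326.
Write the denominator as Q(h) = 1 + q1*h + q2*h^2 + q3*h^3 + q4*h^4 + q5*h^5. Requiring Q*f - P = O(h^10) with deg P <= 4 kills the coefficients of h^5..h^9 in Q*f:
  h^5: a_5 + q1*a_4 + q2*a_3 + q3*a_2 + q4*a_1 + q5*a_0 = 0, i.e. -7/39366 + (-5/8748)*q1 + (-1/486)*q2 + (-1/108)*q3 + (-1/12)*q4 + (31/40)*q5 = 0.
  h^6: a_6 + q1*a_5 + q2*a_4 + q3*a_3 + q4*a_2 + q5*a_1 = 0, i.e. -7/118098 + (-7/39366)*q1 + (-5/8748)*q2 + (-1/486)*q3 + (-1/108)*q4 + (-1/12)*q5 = 0.
  h^7: a_7 + q1*a_6 + q2*a_5 + q3*a_4 + q4*a_3 + q5*a_2 = 0, i.e. -11/531441 + (-7/118098)*q1 + (-7/39366)*q2 + (-5/8748)*q3 + (-1/486)*q4 + (-1/108)*q5 = 0.
  h^8: a_8 + q1*a_7 + q2*a_6 + q3*a_5 + q4*a_4 + q5*a_3 = 0, i.e. -143/19131876 + (-11/531441)*q1 + (-7/118098)*q2 + (-7/39366)*q3 + (-5/8748)*q4 + (-1/486)*q5 = 0.
  h^9: a_9 + q1*a_8 + q2*a_7 + q3*a_6 + q4*a_5 + q5*a_4 = 0, i.e. -715/258280326 + (-143/19131876)*q1 + (-11/531441)*q2 + (-7/118098)*q3 + (-7/39366)*q4 + (-5/8748)*q5 = 0.
Solving this linear system: q1 = -1178/1359, q2 = 329/1359, q3 = -2570/110079, q4 = 455/990711, q5 = 10/2972133.
The numerator is Q*f truncated at degree 4: P0 = a_0 = 31/40; P1 = a_1 + q1*a_0 = -5131/6795; P2 = a_2 + q1*a_1 + q2*a_0 = 40867/163080; P3 = a_3 + q1*a_2 + q2*a_1 + q3*a_0 = -7111/220158; P4 = a_4 + q1*a_3 + q2*a_2 + q3*a_1 + q4*a_0 = 10081/7925688.

The Pade approximant has numerator coefficients [31/40, -5131/6795, 40867/163080, -7111/220158, 10081/7925688]; denominator coefficients [1, -1178/1359, 329/1359, -2570/110079, 455/990711, 10/2972133].


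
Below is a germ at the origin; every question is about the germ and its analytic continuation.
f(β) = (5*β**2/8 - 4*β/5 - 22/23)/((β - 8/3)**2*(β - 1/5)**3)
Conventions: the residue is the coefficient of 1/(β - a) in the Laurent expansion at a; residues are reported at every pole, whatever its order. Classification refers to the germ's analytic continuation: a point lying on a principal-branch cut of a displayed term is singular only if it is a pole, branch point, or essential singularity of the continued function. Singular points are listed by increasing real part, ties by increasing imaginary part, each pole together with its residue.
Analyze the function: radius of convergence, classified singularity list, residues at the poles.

Denominator factor (β - 1/5)^3: pole of order 3 at 1/5, modulus 1/5.
Denominator factor (β - 8/3)^2: pole of order 2 at 8/3, modulus 8/3.
The radius of convergence is the smallest modulus among the singular points: 1/5.
At the order-3 pole 1/5 set g(β) = (β - (1/5))^3*f(β) = (5*β**2/8 - 4*β/5 - 22/23)/(β - 8/3)**2.
Order-3 pole: residue = g''(a)/2; g''(1/5) = -5088600/43105703, so the residue is -2544300/43105703.
At the order-2 pole 8/3 set g(β) = (β - (8/3))^2*f(β) = (5*β**2/8 - 4*β/5 - 22/23)/(β - 1/5)**3.
Order-2 pole: residue = g'(a); g'(8/3) = 2544300/43105703, so the residue is 2544300/43105703.
List the singular points by increasing real part (a conjugate pair: the negative imaginary part first).

Radius of convergence at 0: 1/5.
At 1/5: a pole of order 3; residue -2544300/43105703.
At 8/3: a pole of order 2; residue 2544300/43105703.


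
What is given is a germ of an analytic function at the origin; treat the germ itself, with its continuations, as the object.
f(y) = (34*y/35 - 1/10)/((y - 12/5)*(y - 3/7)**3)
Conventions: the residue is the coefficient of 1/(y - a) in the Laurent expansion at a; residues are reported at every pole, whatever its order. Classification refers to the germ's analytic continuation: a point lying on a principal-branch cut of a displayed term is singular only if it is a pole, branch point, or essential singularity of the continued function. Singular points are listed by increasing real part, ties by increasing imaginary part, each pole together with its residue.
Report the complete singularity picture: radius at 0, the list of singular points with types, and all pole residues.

Denominator factor (y - 3/7)^3: pole of order 3 at 3/7, modulus 3/7.
Denominator factor (y - 12/5): pole of order 1 at 12/5, modulus 12/5.
The radius of convergence is the smallest modulus among the singular points: 3/7.
At the order-3 pole 3/7 set g(y) = (y - (3/7))^3*f(y) = (34*y/35 - 1/10)/(y - 12/5).
Order-3 pole: residue = g''(a)/2; g''(3/7) = -191345/328509, so the residue is -191345/657018.
At the order-1 pole 12/5 set g(y) = (y - (12/5))*f(y) = (34*y/35 - 1/10)/(y - 3/7)**3.
Simple pole: residue = g(a) at a = 12/5, which is 191345/657018.
List the singular points by increasing real part (a conjugate pair: the negative imaginary part first).

Radius of convergence at 0: 3/7.
At 3/7: a pole of order 3; residue -191345/657018.
At 12/5: a pole of order 1; residue 191345/657018.


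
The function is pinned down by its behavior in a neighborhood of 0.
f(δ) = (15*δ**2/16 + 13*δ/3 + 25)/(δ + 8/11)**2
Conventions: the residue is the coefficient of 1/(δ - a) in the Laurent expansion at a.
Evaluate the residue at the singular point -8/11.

At the order-2 pole -8/11 set g(δ) = (δ - (-8/11))^2*f(δ) = 15*δ**2/16 + 13*δ/3 + 25.
Order-2 pole: residue = g'(a); g'(-8/11) = 98/33, so the residue is 98/33.

The residue is 98/33.


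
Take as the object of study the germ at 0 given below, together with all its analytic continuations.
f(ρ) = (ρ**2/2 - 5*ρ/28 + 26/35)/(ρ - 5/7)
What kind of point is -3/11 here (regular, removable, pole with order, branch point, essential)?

The point is a regular point.

Denominator factors: ρ - 5/7 = -76/77 at ρ = -3/11 — none vanishes.
So the germ continues analytically to -3/11.


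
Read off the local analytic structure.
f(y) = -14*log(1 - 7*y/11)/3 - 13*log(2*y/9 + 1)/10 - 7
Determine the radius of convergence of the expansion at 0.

Branch term (-14/3)*log(1 - y/(11/7)): its argument vanishes at y = 11/7, a logarithmic branch point, modulus 11/7.
Branch term (-13/10)*log(1 - y/(-9/2)): its argument vanishes at y = -9/2, a logarithmic branch point, modulus 9/2.
The radius of convergence is the smallest modulus among the singular points: 11/7.

The radius of convergence is 11/7.


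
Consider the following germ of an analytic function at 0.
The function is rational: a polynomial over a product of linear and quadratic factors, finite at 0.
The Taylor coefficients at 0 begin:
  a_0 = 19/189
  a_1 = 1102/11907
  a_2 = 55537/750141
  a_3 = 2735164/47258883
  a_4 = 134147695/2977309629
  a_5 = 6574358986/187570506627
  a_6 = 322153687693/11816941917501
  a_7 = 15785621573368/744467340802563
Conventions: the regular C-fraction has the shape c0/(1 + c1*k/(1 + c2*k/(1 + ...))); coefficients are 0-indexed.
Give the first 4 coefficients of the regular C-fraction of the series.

The regular C-fraction coefficients are [19/189, -58/63, 7/58, -7/58].

Taylor coefficients (read off): a_0 = 19/189, a_1 = 1102/11907, a_2 = 55537/750141, a_3 = 2735164/47258883.
c0 = a_0 = 19/189. Peel one level at a time: if S = 1 + c*k/S' with S'(0) = 1, then c is the k-coefficient of S and S' = c*k/(S - 1).
S_1 = c0/f = 1 + (-58/63)*k + (1/9)*k^2 + ...; c1 = -58/63.
S_2 = c1*k/(S_1 - 1) = 1 + (7/58)*k + (49/3364)*k^2 + ...; c2 = 7/58.
S_3 = c2*k/(S_2 - 1) = 1 + (-7/58)*k + ...; c3 = -7/58.
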